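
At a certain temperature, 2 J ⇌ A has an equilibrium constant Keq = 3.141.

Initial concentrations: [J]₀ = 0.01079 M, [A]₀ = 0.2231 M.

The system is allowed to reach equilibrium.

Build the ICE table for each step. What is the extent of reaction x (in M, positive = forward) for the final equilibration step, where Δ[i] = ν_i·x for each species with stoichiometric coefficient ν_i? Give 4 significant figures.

Q₀ = 1916 vs Keq = 3.141 ⇒ Q>K, reverse
Step 1:
                    J           A
  Initial     0.01079      0.2231
  Change       0.1908    -0.09542
  Equil        0.2016      0.1277
  solve Keq expr → x = -0.09542; check Q = 3.141

x = -0.09542 M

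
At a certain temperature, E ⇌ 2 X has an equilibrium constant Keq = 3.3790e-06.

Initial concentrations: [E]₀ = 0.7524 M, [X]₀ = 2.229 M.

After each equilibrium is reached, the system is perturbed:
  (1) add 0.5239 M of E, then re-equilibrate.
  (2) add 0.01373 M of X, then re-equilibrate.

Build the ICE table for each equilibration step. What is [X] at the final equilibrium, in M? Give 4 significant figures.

[X]_eq = 0.002846 M

Q₀ = 6.603 vs Keq = 3.3790e-06 ⇒ Q>K, reverse
Step 1:
                   E          X
  I           0.7524      2.229
  C            1.113     -2.226
  E            1.866   0.002511
  solve Keq expr → x = -1.113; check Q = 3.3790e-06
Then add 0.5239 M of E.
Step 2:
                   E          X
  I             2.39   0.002511
  C       -1.6532e-04 3.3065e-04
  E            2.389   0.002841
  solve Keq expr → x = 1.6532e-04; check Q = 3.3790e-06
Then add 0.01373 M of X.
Step 3:
                   E          X
  I            2.389    0.01657
  C         0.006863   -0.01373
  E            2.396   0.002846
  solve Keq expr → x = -0.006863; check Q = 3.3790e-06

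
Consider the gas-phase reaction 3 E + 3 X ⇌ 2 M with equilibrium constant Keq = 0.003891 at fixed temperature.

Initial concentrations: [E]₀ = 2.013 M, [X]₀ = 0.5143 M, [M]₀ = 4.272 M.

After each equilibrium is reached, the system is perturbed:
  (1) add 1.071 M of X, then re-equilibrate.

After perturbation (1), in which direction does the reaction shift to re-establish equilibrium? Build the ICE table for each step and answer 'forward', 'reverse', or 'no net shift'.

Direction: forward

Q₀ = 16.45 vs Keq = 0.003891 ⇒ Q>K, reverse
Step 1:
                    E           X           M
  init          2.013      0.5143       4.272
  Δ             2.333       2.333      -1.556
  eq            4.346       2.848       2.716
  solve Keq expr → x = -0.7778; check Q = 0.003891
Then add 1.071 M of X.
Step 2:
                    E           X           M
  init          4.346       3.919       2.716
  Δ           -0.4761     -0.4761      0.3174
  eq             3.87       3.443       3.034
  solve Keq expr → x = 0.1587; check Q = 0.003891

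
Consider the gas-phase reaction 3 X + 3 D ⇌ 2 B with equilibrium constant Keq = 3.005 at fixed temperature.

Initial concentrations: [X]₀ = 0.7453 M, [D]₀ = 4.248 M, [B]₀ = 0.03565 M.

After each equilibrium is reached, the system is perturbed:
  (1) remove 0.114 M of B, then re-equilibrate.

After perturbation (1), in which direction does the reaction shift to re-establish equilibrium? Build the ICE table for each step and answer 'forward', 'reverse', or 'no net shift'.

Direction: forward

Q₀ = 4.0047e-05 vs Keq = 3.005 ⇒ Q<K, forward
Step 1:
                   X          D          B
  I           0.7453      4.248    0.03565
  C          -0.6317    -0.6317     0.4211
  E           0.1136      3.616     0.4568
  solve Keq expr → x = 0.2106; check Q = 3.005
Then remove 0.114 M of B.
Step 2:
                   X          D          B
  I           0.1136      3.616     0.3428
  C         -0.01725   -0.01725     0.0115
  E           0.0964      3.599     0.3543
  solve Keq expr → x = 0.005751; check Q = 3.005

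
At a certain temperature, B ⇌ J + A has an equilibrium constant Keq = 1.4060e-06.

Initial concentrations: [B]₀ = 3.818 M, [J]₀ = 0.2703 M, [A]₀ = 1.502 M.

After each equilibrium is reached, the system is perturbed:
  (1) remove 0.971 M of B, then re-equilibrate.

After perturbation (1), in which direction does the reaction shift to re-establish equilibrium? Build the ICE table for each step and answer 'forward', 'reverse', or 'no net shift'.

Direction: reverse

Q₀ = 0.1063 vs Keq = 1.4060e-06 ⇒ Q>K, reverse
Step 1:
                   B          J          A
  init         3.818     0.2703      1.502
  Δ           0.2703    -0.2703    -0.2703
  eq           4.088 4.6668e-06      1.232
  solve Keq expr → x = -0.2703; check Q = 1.4060e-06
Then remove 0.971 M of B.
Step 2:
                   B          J          A
  init         3.117 4.6668e-06      1.232
  Δ       1.1084e-06 -1.1084e-06 -1.1084e-06
  eq           3.117 3.5584e-06      1.232
  solve Keq expr → x = -1.1084e-06; check Q = 1.4060e-06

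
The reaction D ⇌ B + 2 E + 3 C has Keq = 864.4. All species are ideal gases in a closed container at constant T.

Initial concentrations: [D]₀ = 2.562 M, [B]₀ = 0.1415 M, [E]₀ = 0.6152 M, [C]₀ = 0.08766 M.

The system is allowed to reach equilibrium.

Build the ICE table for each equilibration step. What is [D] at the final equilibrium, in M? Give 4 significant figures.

[D]_eq = 1.233 M

Q₀ = 1.4080e-05 vs Keq = 864.4 ⇒ Q<K, forward
Step 1:
                    D           B           E           C
  I             2.562      0.1415      0.6152     0.08766
  C            -1.329       1.329       2.658       3.987
  E             1.233        1.47       3.273       4.075
  solve Keq expr → x = 1.329; check Q = 864.4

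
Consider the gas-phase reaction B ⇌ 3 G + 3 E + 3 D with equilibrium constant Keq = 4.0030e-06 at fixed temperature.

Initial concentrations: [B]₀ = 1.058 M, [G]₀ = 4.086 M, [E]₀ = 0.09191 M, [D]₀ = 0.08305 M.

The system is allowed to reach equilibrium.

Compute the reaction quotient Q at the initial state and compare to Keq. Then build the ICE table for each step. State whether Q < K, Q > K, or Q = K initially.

Q₀ = 2.8676e-05 vs Keq = 4.0030e-06 ⇒ Q>K, reverse
Step 1:
                   B          G          E          D
  I            1.058      4.086    0.09191    0.08305
  C         0.008044   -0.02413   -0.02413   -0.02413
  E            1.066      4.062    0.06778    0.05892
  solve Keq expr → x = -0.008044; check Q = 4.0030e-06

Q₀ = 2.8676e-05; Q > K (proceeds reverse)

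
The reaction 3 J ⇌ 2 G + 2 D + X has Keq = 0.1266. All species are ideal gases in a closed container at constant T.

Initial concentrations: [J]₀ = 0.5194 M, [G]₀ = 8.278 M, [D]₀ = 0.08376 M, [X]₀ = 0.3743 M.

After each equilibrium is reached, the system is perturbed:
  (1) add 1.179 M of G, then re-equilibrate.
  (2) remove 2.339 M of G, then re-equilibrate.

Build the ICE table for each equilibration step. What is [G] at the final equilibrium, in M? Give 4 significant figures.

[G]_eq = 7.072 M

Q₀ = 1.284 vs Keq = 0.1266 ⇒ Q>K, reverse
Step 1:
                   J          G          D          X
  Initial     0.5194      8.278    0.08376     0.3743
  Change      0.0753    -0.0502    -0.0502    -0.0251
  Equil       0.5947      8.228    0.03356     0.3492
  solve Keq expr → x = -0.0251; check Q = 0.1266
Then add 1.179 M of G.
Step 2:
                   J          G          D          X
  Initial     0.5947      9.407    0.03356     0.3492
  Change    0.005555  -0.003703  -0.003703  -0.001852
  Equil       0.6003      9.403    0.02986     0.3473
  solve Keq expr → x = -0.001852; check Q = 0.1266
Then remove 2.339 M of G.
Step 3:
                   J          G          D          X
  Initial     0.6003      7.064    0.02986     0.3473
  Change    -0.01256   0.008371   0.008371   0.004185
  Equil       0.5877      7.072    0.03823     0.3515
  solve Keq expr → x = 0.004185; check Q = 0.1266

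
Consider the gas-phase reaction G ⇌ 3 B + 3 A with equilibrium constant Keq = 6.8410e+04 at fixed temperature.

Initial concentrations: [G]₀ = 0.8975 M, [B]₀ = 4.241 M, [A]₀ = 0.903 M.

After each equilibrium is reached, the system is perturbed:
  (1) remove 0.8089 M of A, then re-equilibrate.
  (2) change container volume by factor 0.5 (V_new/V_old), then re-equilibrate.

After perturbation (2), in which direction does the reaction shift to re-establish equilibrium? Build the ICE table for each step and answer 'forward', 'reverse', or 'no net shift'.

Direction: reverse

Q₀ = 62.58 vs Keq = 6.8410e+04 ⇒ Q<K, forward
Step 1:
                   G          B          A
  init        0.8975      4.241      0.903
  Δ          -0.7644      2.293      2.293
  eq          0.1331      6.534      3.196
  solve Keq expr → x = 0.7644; check Q = 6.8410e+04
Then remove 0.8089 M of A.
Step 2:
                   G          B          A
  init        0.1331      6.534      2.387
  Δ         -0.05874     0.1762     0.1762
  eq          0.0744       6.71      2.563
  solve Keq expr → x = 0.05874; check Q = 6.8410e+04
Then change container volume by factor 0.5 (V_new/V_old).
Step 3:
                   G          B          A
  init        0.1488      13.42      5.127
  Δ           0.6249     -1.875     -1.875
  eq          0.7737      11.55      3.252
  solve Keq expr → x = -0.6249; check Q = 6.8410e+04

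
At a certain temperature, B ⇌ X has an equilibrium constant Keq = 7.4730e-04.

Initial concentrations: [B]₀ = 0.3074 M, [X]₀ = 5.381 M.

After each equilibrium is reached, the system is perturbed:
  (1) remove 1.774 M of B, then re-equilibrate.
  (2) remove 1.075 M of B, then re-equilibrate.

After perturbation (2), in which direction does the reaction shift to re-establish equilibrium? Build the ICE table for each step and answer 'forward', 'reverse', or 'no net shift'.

Q₀ = 17.5 vs Keq = 7.4730e-04 ⇒ Q>K, reverse
Step 1:
                    B           X
  init         0.3074       5.381
  Δ             5.377      -5.377
  eq            5.684    0.004248
  solve Keq expr → x = -5.377; check Q = 7.4730e-04
Then remove 1.774 M of B.
Step 2:
                    B           X
  init           3.91    0.004248
  Δ          0.001325   -0.001325
  eq            3.911    0.002923
  solve Keq expr → x = -0.001325; check Q = 7.4730e-04
Then remove 1.075 M of B.
Step 3:
                    B           X
  init          2.836    0.002923
  Δ        8.0275e-04 -8.0275e-04
  eq            2.837     0.00212
  solve Keq expr → x = -8.0275e-04; check Q = 7.4730e-04

Direction: reverse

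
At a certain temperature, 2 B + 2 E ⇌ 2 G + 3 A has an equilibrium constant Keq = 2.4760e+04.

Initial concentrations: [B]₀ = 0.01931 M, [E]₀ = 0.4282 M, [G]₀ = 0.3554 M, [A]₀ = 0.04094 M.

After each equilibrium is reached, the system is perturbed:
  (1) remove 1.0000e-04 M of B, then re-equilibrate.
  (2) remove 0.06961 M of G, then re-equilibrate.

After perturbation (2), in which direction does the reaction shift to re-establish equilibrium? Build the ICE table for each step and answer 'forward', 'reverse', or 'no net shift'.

Direction: forward

Q₀ = 0.1268 vs Keq = 2.4760e+04 ⇒ Q<K, forward
Step 1:
                    B           E           G           A
  init        0.01931      0.4282      0.3554     0.04094
  Δ           -0.0192     -0.0192      0.0192      0.0288
  eq       1.0721e-04       0.409      0.3746     0.06974
  solve Keq expr → x = 0.009601; check Q = 2.4760e+04
Then remove 1.0000e-04 M of B.
Step 2:
                    B           E           G           A
  init     7.2105e-06       0.409      0.3746     0.06974
  Δ        9.9601e-05  9.9601e-05 -9.9601e-05 -1.4940e-04
  eq       1.0681e-04      0.4091      0.3745     0.06959
  solve Keq expr → x = -4.9801e-05; check Q = 2.4760e+04
Then remove 0.06961 M of G.
Step 3:
                    B           E           G           A
  init     1.0681e-04      0.4091      0.3049     0.06959
  Δ       -1.9788e-05 -1.9788e-05  1.9788e-05  2.9682e-05
  eq       8.7024e-05      0.4091      0.3049     0.06962
  solve Keq expr → x = 9.8940e-06; check Q = 2.4760e+04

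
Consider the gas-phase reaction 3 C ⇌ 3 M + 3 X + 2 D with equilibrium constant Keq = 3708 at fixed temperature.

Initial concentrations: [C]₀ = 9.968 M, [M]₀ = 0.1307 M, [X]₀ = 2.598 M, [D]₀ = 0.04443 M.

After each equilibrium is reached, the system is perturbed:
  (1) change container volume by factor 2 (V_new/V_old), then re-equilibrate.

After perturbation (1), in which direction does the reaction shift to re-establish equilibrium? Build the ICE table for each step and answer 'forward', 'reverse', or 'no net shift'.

Q₀ = 7.8032e-08 vs Keq = 3708 ⇒ Q<K, forward
Step 1:
                  C         M         X         D
  Initial     9.968    0.1307     2.598   0.04443
  Change     -4.801     4.801     4.801     3.201
  Equil       5.167     4.932     7.399     3.245
  solve Keq expr → x = 1.6; check Q = 3708
Then change container volume by factor 2 (V_new/V_old).
Step 2:
                  C         M         X         D
  Initial     2.584     2.466     3.699     1.623
  Change    -0.8911    0.8911    0.8911     0.594
  Equil       1.693     3.357      4.59     2.217
  solve Keq expr → x = 0.297; check Q = 3708

Direction: forward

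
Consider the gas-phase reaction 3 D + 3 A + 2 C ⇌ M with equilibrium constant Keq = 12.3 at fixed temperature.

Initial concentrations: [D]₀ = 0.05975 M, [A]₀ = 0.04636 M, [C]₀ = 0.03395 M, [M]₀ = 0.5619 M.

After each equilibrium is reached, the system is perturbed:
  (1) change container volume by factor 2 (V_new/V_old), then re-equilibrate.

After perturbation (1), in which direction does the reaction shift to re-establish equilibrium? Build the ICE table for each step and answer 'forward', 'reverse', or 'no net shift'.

Q₀ = 2.2937e+10 vs Keq = 12.3 ⇒ Q>K, reverse
Step 1:
                  D         A         C         M
  Initial   0.05975   0.04636   0.03395    0.5619
  Change     0.6551    0.6551    0.4367   -0.2184
  Equil      0.7148    0.7015    0.4707    0.3435
  solve Keq expr → x = -0.2184; check Q = 12.3
Then change container volume by factor 2 (V_new/V_old).
Step 2:
                  D         A         C         M
  Initial    0.3574    0.3507    0.2353    0.1718
  Change     0.2448    0.2448    0.1632  -0.08161
  Equil      0.6023    0.5956    0.3986   0.09016
  solve Keq expr → x = -0.08161; check Q = 12.3

Direction: reverse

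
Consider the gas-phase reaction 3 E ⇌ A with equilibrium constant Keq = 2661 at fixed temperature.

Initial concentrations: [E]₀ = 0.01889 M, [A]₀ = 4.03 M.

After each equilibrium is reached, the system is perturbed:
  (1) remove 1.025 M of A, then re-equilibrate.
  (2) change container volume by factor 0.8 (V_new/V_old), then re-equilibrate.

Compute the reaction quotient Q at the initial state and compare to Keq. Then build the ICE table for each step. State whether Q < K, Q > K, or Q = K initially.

Q₀ = 5.9787e+05 vs Keq = 2661 ⇒ Q>K, reverse
Step 1:
                   E          A
  init       0.01889       4.03
  Δ          0.09564   -0.03188
  eq          0.1145      3.998
  solve Keq expr → x = -0.03188; check Q = 2661
Then remove 1.025 M of A.
Step 2:
                   E          A
  init        0.1145      2.973
  Δ         -0.01073   0.003576
  eq          0.1038      2.977
  solve Keq expr → x = 0.003576; check Q = 2661
Then change container volume by factor 0.8 (V_new/V_old).
Step 3:
                   E          A
  init        0.1298      3.721
  Δ         -0.01788   0.005959
  eq          0.1119      3.727
  solve Keq expr → x = 0.005959; check Q = 2661

Q₀ = 5.9787e+05; Q > K (proceeds reverse)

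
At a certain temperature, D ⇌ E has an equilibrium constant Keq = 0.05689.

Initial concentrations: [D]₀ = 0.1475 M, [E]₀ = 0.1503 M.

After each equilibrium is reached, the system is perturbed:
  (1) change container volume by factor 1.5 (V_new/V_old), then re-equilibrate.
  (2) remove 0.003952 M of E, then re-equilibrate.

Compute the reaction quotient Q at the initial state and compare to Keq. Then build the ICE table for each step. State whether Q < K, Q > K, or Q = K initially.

Q₀ = 1.019 vs Keq = 0.05689 ⇒ Q>K, reverse
Step 1:
                    D           E
  Initial      0.1475      0.1503
  Change       0.1343     -0.1343
  Equil        0.2818     0.01603
  solve Keq expr → x = -0.1343; check Q = 0.05689
Then change container volume by factor 1.5 (V_new/V_old).
Step 2:
                    D           E
  Initial      0.1878     0.01069
  Change            0           0
  Equil        0.1878     0.01069
  solve Keq expr → x = 0; check Q = 0.05689
Then remove 0.003952 M of E.
Step 3:
                    D           E
  Initial      0.1878    0.006735
  Change    -0.003739    0.003739
  Equil        0.1841     0.01047
  solve Keq expr → x = 0.003739; check Q = 0.05689

Q₀ = 1.019; Q > K (proceeds reverse)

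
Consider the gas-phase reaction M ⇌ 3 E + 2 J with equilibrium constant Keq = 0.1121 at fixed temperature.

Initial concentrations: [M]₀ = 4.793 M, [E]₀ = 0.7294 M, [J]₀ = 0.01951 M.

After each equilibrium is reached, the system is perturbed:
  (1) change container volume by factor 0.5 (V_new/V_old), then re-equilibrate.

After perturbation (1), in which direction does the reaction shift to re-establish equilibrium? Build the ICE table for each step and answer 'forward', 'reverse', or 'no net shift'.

Direction: reverse

Q₀ = 3.0818e-05 vs Keq = 0.1121 ⇒ Q<K, forward
Step 1:
                    M           E           J
  I             4.793      0.7294     0.01951
  C           -0.2136      0.6408      0.4272
  E             4.579        1.37      0.4467
  solve Keq expr → x = 0.2136; check Q = 0.1121
Then change container volume by factor 0.5 (V_new/V_old).
Step 2:
                    M           E           J
  I             9.159        2.74      0.8934
  C            0.2597      -0.779     -0.5194
  E             9.418       1.961      0.3741
  solve Keq expr → x = -0.2597; check Q = 0.1121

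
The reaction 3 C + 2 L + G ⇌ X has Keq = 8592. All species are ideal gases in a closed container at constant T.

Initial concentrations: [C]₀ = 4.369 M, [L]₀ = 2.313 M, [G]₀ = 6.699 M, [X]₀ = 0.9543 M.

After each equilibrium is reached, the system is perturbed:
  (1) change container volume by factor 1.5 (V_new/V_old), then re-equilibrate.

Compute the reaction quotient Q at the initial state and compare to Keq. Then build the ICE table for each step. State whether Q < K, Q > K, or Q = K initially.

Q₀ = 3.1928e-04; Q < K (proceeds forward)

Q₀ = 3.1928e-04 vs Keq = 8592 ⇒ Q<K, forward
Step 1:
                  C         L         G         X
  init        4.369     2.313     6.699    0.9543
  Δ          -3.458    -2.305    -1.153     1.153
  eq          0.911  0.007648     5.546     2.107
  solve Keq expr → x = 1.153; check Q = 8592
Then change container volume by factor 1.5 (V_new/V_old).
Step 2:
                  C         L         G         X
  init       0.6073  0.005098     3.698     1.405
  Δ         0.01274  0.008492  0.004246 -0.004246
  eq         0.6201   0.01359     3.702       1.4
  solve Keq expr → x = -0.004246; check Q = 8592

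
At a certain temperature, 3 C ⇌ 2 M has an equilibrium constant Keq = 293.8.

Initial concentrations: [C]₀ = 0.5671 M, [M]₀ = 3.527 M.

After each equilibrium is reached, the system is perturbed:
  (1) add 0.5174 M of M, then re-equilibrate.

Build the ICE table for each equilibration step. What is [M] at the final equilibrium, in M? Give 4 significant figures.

Q₀ = 68.21 vs Keq = 293.8 ⇒ Q<K, forward
Step 1:
                    C           M
  Initial      0.5671       3.527
  Change      -0.2094      0.1396
  Equil        0.3577       3.667
  solve Keq expr → x = 0.06981; check Q = 293.8
Then add 0.5174 M of M.
Step 2:
                    C           M
  Initial      0.3577       4.184
  Change      0.03159    -0.02106
  Equil        0.3893       4.163
  solve Keq expr → x = -0.01053; check Q = 293.8

[M]_eq = 4.163 M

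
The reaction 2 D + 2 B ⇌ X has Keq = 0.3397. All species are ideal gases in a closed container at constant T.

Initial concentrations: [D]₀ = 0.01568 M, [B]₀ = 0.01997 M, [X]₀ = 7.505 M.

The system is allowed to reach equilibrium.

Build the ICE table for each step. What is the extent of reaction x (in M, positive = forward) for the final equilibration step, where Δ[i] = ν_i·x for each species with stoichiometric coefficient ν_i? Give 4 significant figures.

Q₀ = 7.6542e+07 vs Keq = 0.3397 ⇒ Q>K, reverse
Step 1:
                  D         B         X
  init      0.01568   0.01997     7.505
  Δ           2.071     2.071    -1.036
  eq          2.087     2.091     6.469
  solve Keq expr → x = -1.036; check Q = 0.3397

x = -1.036 M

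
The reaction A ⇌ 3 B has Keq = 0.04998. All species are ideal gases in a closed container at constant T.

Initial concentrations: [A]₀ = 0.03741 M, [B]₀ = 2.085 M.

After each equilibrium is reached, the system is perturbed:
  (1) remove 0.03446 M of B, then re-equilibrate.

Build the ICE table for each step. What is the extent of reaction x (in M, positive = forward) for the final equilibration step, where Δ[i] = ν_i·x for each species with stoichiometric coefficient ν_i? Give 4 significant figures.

x = 0.01088 M

Q₀ = 242.3 vs Keq = 0.04998 ⇒ Q>K, reverse
Step 1:
                    A           B
  I           0.03741       2.085
  C            0.5899       -1.77
  E            0.6273      0.3153
  solve Keq expr → x = -0.5899; check Q = 0.04998
Then remove 0.03446 M of B.
Step 2:
                    A           B
  I            0.6273      0.2809
  C          -0.01088     0.03263
  E            0.6164      0.3135
  solve Keq expr → x = 0.01088; check Q = 0.04998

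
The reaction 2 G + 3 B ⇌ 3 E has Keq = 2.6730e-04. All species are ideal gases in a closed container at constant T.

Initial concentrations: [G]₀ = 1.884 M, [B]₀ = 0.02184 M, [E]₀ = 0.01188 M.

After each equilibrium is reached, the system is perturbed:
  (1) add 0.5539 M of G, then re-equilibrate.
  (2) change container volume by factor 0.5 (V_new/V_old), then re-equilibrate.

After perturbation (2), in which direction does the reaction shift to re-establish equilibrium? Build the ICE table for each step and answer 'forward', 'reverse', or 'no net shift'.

Direction: forward

Q₀ = 0.04535 vs Keq = 2.6730e-04 ⇒ Q>K, reverse
Step 1:
                  G         B         E
  I           1.884   0.02184   0.01188
  C        0.005905  0.008857 -0.008857
  E            1.89    0.0307  0.003023
  solve Keq expr → x = -0.002952; check Q = 2.6730e-04
Then add 0.5539 M of G.
Step 2:
                  G         B         E
  I           2.444    0.0307  0.003023
  C       -3.3704e-04 -5.0556e-04 5.0556e-04
  E           2.443   0.03019  0.003528
  solve Keq expr → x = 1.6852e-04; check Q = 2.6730e-04
Then change container volume by factor 0.5 (V_new/V_old).
Step 3:
                  G         B         E
  I           4.887   0.06038  0.007056
  C       -0.002329 -0.003494  0.003494
  E           4.885   0.05689   0.01055
  solve Keq expr → x = 0.001165; check Q = 2.6730e-04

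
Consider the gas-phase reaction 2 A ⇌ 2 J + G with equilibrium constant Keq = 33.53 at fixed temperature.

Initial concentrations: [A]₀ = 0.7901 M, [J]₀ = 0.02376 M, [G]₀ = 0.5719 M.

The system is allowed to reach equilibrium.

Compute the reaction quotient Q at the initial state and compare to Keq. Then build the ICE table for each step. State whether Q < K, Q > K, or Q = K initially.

Q₀ = 5.1719e-04; Q < K (proceeds forward)

Q₀ = 5.1719e-04 vs Keq = 33.53 ⇒ Q<K, forward
Step 1:
                   A          J          G
  I           0.7901    0.02376     0.5719
  C           -0.675      0.675     0.3375
  E           0.1151     0.6988     0.9094
  solve Keq expr → x = 0.3375; check Q = 33.53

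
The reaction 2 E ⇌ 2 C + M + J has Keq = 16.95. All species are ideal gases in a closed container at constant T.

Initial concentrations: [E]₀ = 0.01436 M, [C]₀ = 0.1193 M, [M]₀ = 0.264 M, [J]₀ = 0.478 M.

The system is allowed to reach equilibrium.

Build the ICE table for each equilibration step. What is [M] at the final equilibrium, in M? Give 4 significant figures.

Q₀ = 8.71 vs Keq = 16.95 ⇒ Q<K, forward
Step 1:
                    E           C           M           J
  Initial     0.01436      0.1193       0.264       0.478
  Change     -0.00369     0.00369    0.001845    0.001845
  Equil       0.01067       0.123      0.2658      0.4798
  solve Keq expr → x = 0.001845; check Q = 16.95

[M]_eq = 0.2658 M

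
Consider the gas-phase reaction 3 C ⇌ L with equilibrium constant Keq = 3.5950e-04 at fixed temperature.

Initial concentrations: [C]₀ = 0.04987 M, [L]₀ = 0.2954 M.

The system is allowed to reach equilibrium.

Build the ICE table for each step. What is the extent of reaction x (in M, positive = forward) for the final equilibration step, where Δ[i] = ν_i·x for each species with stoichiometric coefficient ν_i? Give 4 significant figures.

x = -0.2951 M

Q₀ = 2382 vs Keq = 3.5950e-04 ⇒ Q>K, reverse
Step 1:
                   C          L
  Initial    0.04987     0.2954
  Change      0.8853    -0.2951
  Equil       0.9352 2.9403e-04
  solve Keq expr → x = -0.2951; check Q = 3.5950e-04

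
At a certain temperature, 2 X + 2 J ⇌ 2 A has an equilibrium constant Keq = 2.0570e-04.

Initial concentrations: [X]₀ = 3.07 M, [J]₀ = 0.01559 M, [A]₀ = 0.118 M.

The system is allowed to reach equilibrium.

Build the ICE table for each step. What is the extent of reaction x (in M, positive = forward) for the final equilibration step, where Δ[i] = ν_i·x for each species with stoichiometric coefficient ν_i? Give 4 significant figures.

Q₀ = 6.078 vs Keq = 2.0570e-04 ⇒ Q>K, reverse
Step 1:
                  X         J         A
  init         3.07   0.01559     0.118
  Δ          0.1122    0.1122   -0.1122
  eq          3.182    0.1278  0.005831
  solve Keq expr → x = -0.05608; check Q = 2.0570e-04

x = -0.05608 M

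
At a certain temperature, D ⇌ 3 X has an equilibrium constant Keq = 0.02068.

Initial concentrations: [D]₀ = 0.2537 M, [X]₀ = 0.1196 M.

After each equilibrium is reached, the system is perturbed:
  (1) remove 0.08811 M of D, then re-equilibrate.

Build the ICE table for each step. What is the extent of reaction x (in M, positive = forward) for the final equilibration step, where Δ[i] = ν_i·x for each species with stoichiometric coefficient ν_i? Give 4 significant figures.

Q₀ = 0.006743 vs Keq = 0.02068 ⇒ Q<K, forward
Step 1:
                    D           X
  Initial      0.2537      0.1196
  Change     -0.01675     0.05025
  Equil        0.2369      0.1699
  solve Keq expr → x = 0.01675; check Q = 0.02068
Then remove 0.08811 M of D.
Step 2:
                    D           X
  Initial      0.1488      0.1699
  Change     0.007344    -0.02203
  Equil        0.1562      0.1478
  solve Keq expr → x = -0.007344; check Q = 0.02068

x = -0.007344 M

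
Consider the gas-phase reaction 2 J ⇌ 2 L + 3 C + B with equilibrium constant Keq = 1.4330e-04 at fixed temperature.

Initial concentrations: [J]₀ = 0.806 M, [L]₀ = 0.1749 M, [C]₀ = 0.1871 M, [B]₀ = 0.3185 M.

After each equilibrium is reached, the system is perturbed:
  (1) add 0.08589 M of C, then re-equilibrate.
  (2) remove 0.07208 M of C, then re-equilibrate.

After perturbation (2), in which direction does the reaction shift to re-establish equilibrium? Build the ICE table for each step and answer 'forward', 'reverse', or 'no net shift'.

Q₀ = 9.8229e-05 vs Keq = 1.4330e-04 ⇒ Q<K, forward
Step 1:
                   J          L          C          B
  Initial      0.806     0.1749     0.1871     0.3185
  Change   -0.009853   0.009853    0.01478   0.004926
  Equil       0.7961     0.1848     0.2019     0.3234
  solve Keq expr → x = 0.004926; check Q = 1.4330e-04
Then add 0.08589 M of C.
Step 2:
                   J          L          C          B
  Initial     0.7961     0.1848     0.2878     0.3234
  Change     0.03217   -0.03217   -0.04825   -0.01608
  Equil       0.8283     0.1526     0.2395     0.3073
  solve Keq expr → x = -0.01608; check Q = 1.4330e-04
Then remove 0.07208 M of C.
Step 3:
                   J          L          C          B
  Initial     0.8283     0.1526     0.1674     0.3073
  Change     -0.0267     0.0267    0.04005    0.01335
  Equil       0.8016     0.1793     0.2075     0.3207
  solve Keq expr → x = 0.01335; check Q = 1.4330e-04

Direction: forward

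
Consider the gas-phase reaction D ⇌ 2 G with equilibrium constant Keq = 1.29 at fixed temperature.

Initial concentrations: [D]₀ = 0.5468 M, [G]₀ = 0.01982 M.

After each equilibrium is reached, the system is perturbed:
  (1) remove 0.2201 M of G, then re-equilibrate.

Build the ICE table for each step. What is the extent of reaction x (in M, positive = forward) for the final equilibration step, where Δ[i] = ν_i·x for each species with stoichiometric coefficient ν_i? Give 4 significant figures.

Q₀ = 7.1842e-04 vs Keq = 1.29 ⇒ Q<K, forward
Step 1:
                    D           G
  I            0.5468     0.01982
  C           -0.2822      0.5644
  E            0.2646      0.5842
  solve Keq expr → x = 0.2822; check Q = 1.29
Then remove 0.2201 M of G.
Step 2:
                    D           G
  I            0.2646      0.3641
  C          -0.06905      0.1381
  E            0.1955      0.5022
  solve Keq expr → x = 0.06905; check Q = 1.29

x = 0.06905 M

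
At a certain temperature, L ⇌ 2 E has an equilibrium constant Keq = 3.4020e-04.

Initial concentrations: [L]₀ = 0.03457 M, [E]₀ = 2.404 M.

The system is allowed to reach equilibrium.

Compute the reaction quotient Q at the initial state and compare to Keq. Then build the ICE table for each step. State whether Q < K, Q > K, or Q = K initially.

Q₀ = 167.2 vs Keq = 3.4020e-04 ⇒ Q>K, reverse
Step 1:
                    L           E
  I           0.03457       2.404
  C             1.192      -2.384
  E             1.226     0.02043
  solve Keq expr → x = -1.192; check Q = 3.4020e-04

Q₀ = 167.2; Q > K (proceeds reverse)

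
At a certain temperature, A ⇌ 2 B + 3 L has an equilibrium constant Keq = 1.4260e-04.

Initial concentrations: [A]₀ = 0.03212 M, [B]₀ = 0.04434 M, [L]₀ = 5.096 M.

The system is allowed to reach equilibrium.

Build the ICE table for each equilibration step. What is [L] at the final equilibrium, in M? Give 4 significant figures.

Q₀ = 8.1 vs Keq = 1.4260e-04 ⇒ Q>K, reverse
Step 1:
                    A           B           L
  Initial     0.03212     0.04434       5.096
  Change      0.02205    -0.04409    -0.06614
  Equil       0.05417  2.4637e-04        5.03
  solve Keq expr → x = -0.02205; check Q = 1.4260e-04

[L]_eq = 5.03 M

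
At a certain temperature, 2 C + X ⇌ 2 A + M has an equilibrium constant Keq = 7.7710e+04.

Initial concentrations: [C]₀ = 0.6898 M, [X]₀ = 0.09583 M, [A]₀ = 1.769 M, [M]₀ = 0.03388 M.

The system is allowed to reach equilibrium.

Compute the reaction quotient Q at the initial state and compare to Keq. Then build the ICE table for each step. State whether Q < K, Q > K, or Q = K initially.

Q₀ = 2.325 vs Keq = 7.7710e+04 ⇒ Q<K, forward
Step 1:
                  C         X         A         M
  Initial    0.6898   0.09583     1.769   0.03388
  Change    -0.1916   -0.0958    0.1916    0.0958
  Equil      0.4982 2.5846e-05     1.961    0.1297
  solve Keq expr → x = 0.0958; check Q = 7.7710e+04

Q₀ = 2.325; Q < K (proceeds forward)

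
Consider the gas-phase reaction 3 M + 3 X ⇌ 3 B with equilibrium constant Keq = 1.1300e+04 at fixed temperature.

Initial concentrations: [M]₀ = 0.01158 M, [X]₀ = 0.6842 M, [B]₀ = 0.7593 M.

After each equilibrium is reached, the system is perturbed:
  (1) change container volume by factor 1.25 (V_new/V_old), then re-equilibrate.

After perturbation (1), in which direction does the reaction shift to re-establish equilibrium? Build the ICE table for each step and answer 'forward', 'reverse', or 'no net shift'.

Q₀ = 8.8017e+05 vs Keq = 1.1300e+04 ⇒ Q>K, reverse
Step 1:
                  M         X         B
  init      0.01158    0.6842    0.7593
  Δ         0.03349   0.03349  -0.03349
  eq        0.04507    0.7177    0.7258
  solve Keq expr → x = -0.01116; check Q = 1.1300e+04
Then change container volume by factor 1.25 (V_new/V_old).
Step 2:
                  M         X         B
  init      0.03605    0.5741    0.5807
  Δ        0.007811  0.007811 -0.007811
  eq        0.04386     0.582    0.5728
  solve Keq expr → x = -0.002604; check Q = 1.1300e+04

Direction: reverse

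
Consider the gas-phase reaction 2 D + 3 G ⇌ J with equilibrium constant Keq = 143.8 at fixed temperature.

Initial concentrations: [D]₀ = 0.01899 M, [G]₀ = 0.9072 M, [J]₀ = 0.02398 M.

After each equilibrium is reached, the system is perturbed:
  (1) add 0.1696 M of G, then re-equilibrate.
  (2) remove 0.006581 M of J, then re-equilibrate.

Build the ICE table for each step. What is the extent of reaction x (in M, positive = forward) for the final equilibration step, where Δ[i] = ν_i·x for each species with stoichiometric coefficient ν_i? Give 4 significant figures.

Q₀ = 89.06 vs Keq = 143.8 ⇒ Q<K, forward
Step 1:
                    D           G           J
  I           0.01899      0.9072     0.02398
  C         -0.003394   -0.005091    0.001697
  E            0.0156      0.9021     0.02568
  solve Keq expr → x = 0.001697; check Q = 143.8
Then add 0.1696 M of G.
Step 2:
                    D           G           J
  I            0.0156       1.072     0.02568
  C         -0.003111   -0.004666    0.001555
  E           0.01249       1.067     0.02723
  solve Keq expr → x = 0.001555; check Q = 143.8
Then remove 0.006581 M of J.
Step 3:
                    D           G           J
  I           0.01249       1.067     0.02065
  C         -0.001398   -0.002096  6.9882e-04
  E           0.01109       1.065     0.02135
  solve Keq expr → x = 6.9882e-04; check Q = 143.8

x = 6.9882e-04 M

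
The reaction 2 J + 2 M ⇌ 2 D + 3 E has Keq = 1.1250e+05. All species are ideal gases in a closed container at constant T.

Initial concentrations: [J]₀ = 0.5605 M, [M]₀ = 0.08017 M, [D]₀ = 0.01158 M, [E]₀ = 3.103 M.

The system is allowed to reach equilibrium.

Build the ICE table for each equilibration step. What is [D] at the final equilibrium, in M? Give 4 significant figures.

Q₀ = 1.984 vs Keq = 1.1250e+05 ⇒ Q<K, forward
Step 1:
                  J         M         D         E
  init       0.5605   0.08017   0.01158     3.103
  Δ        -0.07702  -0.07702   0.07702    0.1155
  eq         0.4835  0.003155    0.0886     3.219
  solve Keq expr → x = 0.03851; check Q = 1.1250e+05

[D]_eq = 0.0886 M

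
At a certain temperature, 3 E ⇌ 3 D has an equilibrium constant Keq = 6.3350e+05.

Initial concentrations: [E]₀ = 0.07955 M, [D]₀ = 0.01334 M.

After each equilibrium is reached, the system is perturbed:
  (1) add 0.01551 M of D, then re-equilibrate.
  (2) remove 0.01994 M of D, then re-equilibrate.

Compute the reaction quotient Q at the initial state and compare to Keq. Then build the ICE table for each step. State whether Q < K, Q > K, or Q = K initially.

Q₀ = 0.004716; Q < K (proceeds forward)

Q₀ = 0.004716 vs Keq = 6.3350e+05 ⇒ Q<K, forward
Step 1:
                  E         D
  Initial   0.07955   0.01334
  Change   -0.07848   0.07848
  Equil    0.001069   0.09182
  solve Keq expr → x = 0.02616; check Q = 6.3350e+05
Then add 0.01551 M of D.
Step 2:
                  E         D
  Initial  0.001069    0.1073
  Change  1.7851e-04 -1.7851e-04
  Equil    0.001248    0.1072
  solve Keq expr → x = -5.9504e-05; check Q = 6.3350e+05
Then remove 0.01994 M of D.
Step 3:
                  E         D
  Initial  0.001248   0.08721
  Change  -2.2950e-04 2.2950e-04
  Equil    0.001018   0.08744
  solve Keq expr → x = 7.6500e-05; check Q = 6.3350e+05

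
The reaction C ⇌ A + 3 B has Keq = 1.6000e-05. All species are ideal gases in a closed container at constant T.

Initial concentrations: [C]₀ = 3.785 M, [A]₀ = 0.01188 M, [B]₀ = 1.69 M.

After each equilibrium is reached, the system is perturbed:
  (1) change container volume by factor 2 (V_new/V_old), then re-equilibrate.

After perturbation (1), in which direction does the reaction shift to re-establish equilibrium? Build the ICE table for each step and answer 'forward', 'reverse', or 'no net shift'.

Direction: forward

Q₀ = 0.01515 vs Keq = 1.6000e-05 ⇒ Q>K, reverse
Step 1:
                  C         A         B
  I           3.785   0.01188      1.69
  C         0.01187  -0.01187   -0.0356
  E           3.797 1.3416e-05     1.654
  solve Keq expr → x = -0.01187; check Q = 1.6000e-05
Then change container volume by factor 2 (V_new/V_old).
Step 2:
                  C         A         B
  I           1.898 6.7080e-06    0.8272
  C       -4.6927e-05 4.6927e-05 1.4078e-04
  E           1.898 5.3635e-05    0.8273
  solve Keq expr → x = 4.6927e-05; check Q = 1.6000e-05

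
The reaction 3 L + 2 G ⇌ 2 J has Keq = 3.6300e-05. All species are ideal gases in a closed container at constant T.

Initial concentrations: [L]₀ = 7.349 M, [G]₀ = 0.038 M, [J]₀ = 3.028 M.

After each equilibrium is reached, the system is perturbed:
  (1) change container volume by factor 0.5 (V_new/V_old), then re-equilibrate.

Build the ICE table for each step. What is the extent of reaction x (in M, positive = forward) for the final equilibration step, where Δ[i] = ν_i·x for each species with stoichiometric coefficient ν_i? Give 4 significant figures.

x = 0.5429 M

Q₀ = 16 vs Keq = 3.6300e-05 ⇒ Q>K, reverse
Step 1:
                    L           G           J
  I             7.349       0.038       3.028
  C             3.708       2.472      -2.472
  E             11.06        2.51       0.556
  solve Keq expr → x = -1.236; check Q = 3.6300e-05
Then change container volume by factor 0.5 (V_new/V_old).
Step 2:
                    L           G           J
  I             22.11        5.02       1.112
  C            -1.629      -1.086       1.086
  E             20.49       3.934       2.198
  solve Keq expr → x = 0.5429; check Q = 3.6300e-05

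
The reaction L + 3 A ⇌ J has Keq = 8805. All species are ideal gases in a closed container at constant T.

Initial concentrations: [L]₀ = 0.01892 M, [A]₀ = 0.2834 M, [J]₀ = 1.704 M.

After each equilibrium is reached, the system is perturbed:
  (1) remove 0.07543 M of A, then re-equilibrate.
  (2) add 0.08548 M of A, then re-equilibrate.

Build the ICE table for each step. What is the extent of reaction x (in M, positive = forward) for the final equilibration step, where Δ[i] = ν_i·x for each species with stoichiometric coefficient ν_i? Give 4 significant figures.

x = 0.01009 M

Q₀ = 3957 vs Keq = 8805 ⇒ Q<K, forward
Step 1:
                   L          A          J
  I          0.01892     0.2834      1.704
  C        -0.007842   -0.02353   0.007842
  E          0.01108     0.2599      1.712
  solve Keq expr → x = 0.007842; check Q = 8805
Then remove 0.07543 M of A.
Step 2:
                   L          A          J
  I          0.01108     0.1844      1.712
  C         0.009203    0.02761  -0.009203
  E          0.02028     0.2121      1.703
  solve Keq expr → x = -0.009203; check Q = 8805
Then add 0.08548 M of A.
Step 3:
                   L          A          J
  I          0.02028     0.2975      1.703
  C         -0.01009   -0.03027    0.01009
  E          0.01019     0.2673      1.713
  solve Keq expr → x = 0.01009; check Q = 8805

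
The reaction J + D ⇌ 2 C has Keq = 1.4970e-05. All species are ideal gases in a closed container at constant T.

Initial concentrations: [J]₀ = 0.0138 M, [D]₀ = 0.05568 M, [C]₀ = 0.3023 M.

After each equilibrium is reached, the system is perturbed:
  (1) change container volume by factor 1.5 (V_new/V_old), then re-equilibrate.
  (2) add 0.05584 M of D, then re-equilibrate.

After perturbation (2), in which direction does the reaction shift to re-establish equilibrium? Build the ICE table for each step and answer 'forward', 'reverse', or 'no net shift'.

Direction: forward

Q₀ = 118.9 vs Keq = 1.4970e-05 ⇒ Q>K, reverse
Step 1:
                    J           D           C
  Initial      0.0138     0.05568      0.3023
  Change       0.1508      0.1508     -0.3016
  Equil        0.1646      0.2065  7.1326e-04
  solve Keq expr → x = -0.1508; check Q = 1.4970e-05
Then change container volume by factor 1.5 (V_new/V_old).
Step 2:
                    J           D           C
  Initial      0.1097      0.1376  4.7551e-04
  Change            0           0           0
  Equil        0.1097      0.1376  4.7551e-04
  solve Keq expr → x = 0; check Q = 1.4970e-05
Then add 0.05584 M of D.
Step 3:
                    J           D           C
  Initial      0.1097      0.1935  4.7551e-04
  Change  -4.4041e-05 -4.4041e-05  8.8081e-05
  Equil        0.1097      0.1934  5.6359e-04
  solve Keq expr → x = 4.4041e-05; check Q = 1.4970e-05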